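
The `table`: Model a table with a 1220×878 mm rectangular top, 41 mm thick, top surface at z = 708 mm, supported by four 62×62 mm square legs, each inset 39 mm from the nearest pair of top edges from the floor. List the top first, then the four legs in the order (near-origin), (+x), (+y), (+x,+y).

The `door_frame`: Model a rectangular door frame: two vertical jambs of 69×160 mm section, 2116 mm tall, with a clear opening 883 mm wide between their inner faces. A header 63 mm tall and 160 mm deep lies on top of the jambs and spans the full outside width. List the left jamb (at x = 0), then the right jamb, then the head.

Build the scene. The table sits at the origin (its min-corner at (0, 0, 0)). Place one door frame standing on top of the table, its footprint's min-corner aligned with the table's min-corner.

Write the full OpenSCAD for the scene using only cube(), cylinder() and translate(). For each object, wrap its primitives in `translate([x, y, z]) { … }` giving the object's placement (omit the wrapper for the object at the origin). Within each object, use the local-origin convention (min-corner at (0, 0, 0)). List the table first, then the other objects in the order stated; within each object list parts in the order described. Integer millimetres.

translate([0, 0, 667]) cube([1220, 878, 41]);
translate([39, 39, 0]) cube([62, 62, 667]);
translate([1119, 39, 0]) cube([62, 62, 667]);
translate([39, 777, 0]) cube([62, 62, 667]);
translate([1119, 777, 0]) cube([62, 62, 667]);
translate([0, 0, 708]) {
  cube([69, 160, 2116]);
  translate([952, 0, 0]) cube([69, 160, 2116]);
  translate([0, 0, 2116]) cube([1021, 160, 63]);
}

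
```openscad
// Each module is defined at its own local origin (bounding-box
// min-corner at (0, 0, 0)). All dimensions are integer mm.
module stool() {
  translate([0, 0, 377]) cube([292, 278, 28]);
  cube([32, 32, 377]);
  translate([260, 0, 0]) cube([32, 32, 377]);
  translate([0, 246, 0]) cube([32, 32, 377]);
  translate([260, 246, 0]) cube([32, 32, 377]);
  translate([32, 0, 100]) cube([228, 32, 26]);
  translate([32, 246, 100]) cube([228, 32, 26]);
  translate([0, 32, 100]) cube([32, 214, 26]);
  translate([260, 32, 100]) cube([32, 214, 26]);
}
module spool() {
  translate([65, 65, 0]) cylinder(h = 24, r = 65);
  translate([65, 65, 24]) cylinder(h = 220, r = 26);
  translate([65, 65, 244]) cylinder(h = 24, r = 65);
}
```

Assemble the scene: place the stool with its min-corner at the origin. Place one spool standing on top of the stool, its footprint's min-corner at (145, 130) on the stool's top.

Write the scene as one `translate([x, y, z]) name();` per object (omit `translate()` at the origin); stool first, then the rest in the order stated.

stool();
translate([145, 130, 405]) spool();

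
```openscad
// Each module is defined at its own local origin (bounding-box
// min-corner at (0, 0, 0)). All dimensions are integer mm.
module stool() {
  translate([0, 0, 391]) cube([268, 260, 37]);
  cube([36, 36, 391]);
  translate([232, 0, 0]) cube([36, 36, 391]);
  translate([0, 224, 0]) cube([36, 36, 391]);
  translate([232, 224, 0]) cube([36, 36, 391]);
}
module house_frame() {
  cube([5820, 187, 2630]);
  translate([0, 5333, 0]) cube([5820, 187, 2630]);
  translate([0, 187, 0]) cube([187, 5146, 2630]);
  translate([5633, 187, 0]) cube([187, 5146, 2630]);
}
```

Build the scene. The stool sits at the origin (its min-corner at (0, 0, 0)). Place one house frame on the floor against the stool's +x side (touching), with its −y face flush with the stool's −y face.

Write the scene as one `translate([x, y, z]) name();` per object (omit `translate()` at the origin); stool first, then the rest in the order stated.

stool();
translate([268, 0, 0]) house_frame();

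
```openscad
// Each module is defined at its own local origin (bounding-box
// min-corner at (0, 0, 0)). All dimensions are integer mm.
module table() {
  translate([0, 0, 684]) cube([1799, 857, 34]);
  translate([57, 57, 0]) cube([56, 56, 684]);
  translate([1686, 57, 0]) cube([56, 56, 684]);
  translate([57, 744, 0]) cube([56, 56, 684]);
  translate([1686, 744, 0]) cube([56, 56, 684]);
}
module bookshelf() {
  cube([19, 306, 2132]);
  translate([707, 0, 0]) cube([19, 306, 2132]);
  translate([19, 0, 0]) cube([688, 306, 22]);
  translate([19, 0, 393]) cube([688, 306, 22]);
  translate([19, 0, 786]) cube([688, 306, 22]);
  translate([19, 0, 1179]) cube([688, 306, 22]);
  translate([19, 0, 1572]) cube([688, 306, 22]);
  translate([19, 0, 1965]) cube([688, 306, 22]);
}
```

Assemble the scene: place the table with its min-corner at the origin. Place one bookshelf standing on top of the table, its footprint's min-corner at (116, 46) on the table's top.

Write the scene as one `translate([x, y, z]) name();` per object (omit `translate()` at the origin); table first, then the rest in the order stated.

table();
translate([116, 46, 718]) bookshelf();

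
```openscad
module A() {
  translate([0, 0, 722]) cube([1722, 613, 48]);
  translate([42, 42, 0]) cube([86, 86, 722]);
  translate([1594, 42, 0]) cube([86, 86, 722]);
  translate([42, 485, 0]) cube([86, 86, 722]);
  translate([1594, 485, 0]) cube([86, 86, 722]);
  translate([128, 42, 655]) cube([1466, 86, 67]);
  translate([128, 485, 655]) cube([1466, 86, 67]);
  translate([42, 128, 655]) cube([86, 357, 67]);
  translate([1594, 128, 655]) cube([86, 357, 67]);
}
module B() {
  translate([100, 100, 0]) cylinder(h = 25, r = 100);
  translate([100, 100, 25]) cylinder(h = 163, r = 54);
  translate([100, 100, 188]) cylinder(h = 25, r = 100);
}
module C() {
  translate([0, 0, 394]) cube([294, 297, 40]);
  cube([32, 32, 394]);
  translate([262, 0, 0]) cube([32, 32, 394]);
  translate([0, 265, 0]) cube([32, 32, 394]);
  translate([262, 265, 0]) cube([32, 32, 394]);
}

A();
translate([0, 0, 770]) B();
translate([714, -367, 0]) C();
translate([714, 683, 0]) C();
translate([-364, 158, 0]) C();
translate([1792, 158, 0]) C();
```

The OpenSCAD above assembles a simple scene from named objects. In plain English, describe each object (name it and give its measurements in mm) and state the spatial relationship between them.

A is a table: top 1722 mm (x) × 613 mm (y), 48 mm thick, upper face at z = 770 mm, on four 86×86 mm square legs, each inset 42 mm from the nearest pair of top edges, running from z = 0 to the bottom of the top. Four apron rails, 86 mm thick and 67 mm tall, run between adjacent legs with their top edges flush with the underside of the top and their outer faces flush with the legs' outer faces.

B is a spool: two coaxial disc flanges of radius 100 mm and thickness 25 mm, joined by a core cylinder of radius 54 mm and height 163 mm. The lower flange rests on z = 0 and the three cylinders share a vertical axis.

C is a four-legged stool. The seat is a 294×297×40 mm slab whose top surface is at z = 434 mm; four square legs, each 32×32 mm in cross-section, run from the floor (z = 0) to the underside of the seat, each flush with a corner of the seat.

The spool is on top of the table. Four stools sit around the table at the −y, +y, −x, +x sides.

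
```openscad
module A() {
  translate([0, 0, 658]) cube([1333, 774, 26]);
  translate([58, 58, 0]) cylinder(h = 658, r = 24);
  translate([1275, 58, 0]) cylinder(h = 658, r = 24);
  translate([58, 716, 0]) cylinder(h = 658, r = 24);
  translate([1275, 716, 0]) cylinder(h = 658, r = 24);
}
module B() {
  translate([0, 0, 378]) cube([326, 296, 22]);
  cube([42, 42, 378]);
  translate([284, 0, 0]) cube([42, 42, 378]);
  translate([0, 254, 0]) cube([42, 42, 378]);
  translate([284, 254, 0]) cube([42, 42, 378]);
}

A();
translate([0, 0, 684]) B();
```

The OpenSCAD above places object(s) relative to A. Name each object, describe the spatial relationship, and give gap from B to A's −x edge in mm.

The stool's min-x is at 0; the table's min-x is 0; gap = 0 mm.

A is a table. B is a stool. The stool is on top of the table. The gap from the stool to the table's −x edge is 0 mm.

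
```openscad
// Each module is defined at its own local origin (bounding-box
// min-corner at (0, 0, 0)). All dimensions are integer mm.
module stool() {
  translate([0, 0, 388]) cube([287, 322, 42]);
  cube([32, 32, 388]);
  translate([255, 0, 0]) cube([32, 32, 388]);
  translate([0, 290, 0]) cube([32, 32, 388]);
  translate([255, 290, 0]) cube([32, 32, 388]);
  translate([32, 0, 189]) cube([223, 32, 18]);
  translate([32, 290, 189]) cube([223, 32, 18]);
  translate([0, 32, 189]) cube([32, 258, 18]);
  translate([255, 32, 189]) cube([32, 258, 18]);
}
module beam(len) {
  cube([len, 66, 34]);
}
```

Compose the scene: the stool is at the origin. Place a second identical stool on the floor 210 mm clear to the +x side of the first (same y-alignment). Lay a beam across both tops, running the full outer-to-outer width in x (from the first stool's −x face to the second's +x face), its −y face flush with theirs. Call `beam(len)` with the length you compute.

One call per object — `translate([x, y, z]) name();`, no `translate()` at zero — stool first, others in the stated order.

stool();
translate([497, 0, 0]) stool();
translate([0, 0, 430]) beam(784);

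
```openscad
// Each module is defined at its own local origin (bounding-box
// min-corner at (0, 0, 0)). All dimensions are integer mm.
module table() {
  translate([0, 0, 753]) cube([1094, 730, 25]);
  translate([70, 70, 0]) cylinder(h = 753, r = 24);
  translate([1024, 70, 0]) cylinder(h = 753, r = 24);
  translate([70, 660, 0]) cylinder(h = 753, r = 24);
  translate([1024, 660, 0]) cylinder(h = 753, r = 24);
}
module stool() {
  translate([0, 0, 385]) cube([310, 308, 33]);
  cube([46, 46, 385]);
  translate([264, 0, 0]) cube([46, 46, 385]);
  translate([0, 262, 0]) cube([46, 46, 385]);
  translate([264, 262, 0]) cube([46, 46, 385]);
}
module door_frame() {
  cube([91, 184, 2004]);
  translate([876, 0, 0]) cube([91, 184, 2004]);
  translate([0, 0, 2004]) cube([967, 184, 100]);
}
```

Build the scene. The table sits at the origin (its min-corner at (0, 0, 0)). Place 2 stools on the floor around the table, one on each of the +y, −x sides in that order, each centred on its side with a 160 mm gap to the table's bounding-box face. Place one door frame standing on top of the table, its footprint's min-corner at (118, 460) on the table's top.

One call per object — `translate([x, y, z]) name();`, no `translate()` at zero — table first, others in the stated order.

table();
translate([392, 890, 0]) stool();
translate([-470, 211, 0]) stool();
translate([118, 460, 778]) door_frame();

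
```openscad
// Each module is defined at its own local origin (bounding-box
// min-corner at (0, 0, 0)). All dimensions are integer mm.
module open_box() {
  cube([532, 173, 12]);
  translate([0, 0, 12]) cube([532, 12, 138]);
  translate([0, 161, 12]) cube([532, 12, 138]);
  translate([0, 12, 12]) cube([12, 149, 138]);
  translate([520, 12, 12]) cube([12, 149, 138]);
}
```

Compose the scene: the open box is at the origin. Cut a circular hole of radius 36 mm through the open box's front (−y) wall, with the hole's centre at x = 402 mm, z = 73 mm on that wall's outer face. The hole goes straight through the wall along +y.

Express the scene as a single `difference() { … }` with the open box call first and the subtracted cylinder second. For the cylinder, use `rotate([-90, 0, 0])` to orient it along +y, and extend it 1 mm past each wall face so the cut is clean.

difference() {
  open_box();
  translate([402, -1, 73]) rotate([-90, 0, 0]) cylinder(h = 14, r = 36);
}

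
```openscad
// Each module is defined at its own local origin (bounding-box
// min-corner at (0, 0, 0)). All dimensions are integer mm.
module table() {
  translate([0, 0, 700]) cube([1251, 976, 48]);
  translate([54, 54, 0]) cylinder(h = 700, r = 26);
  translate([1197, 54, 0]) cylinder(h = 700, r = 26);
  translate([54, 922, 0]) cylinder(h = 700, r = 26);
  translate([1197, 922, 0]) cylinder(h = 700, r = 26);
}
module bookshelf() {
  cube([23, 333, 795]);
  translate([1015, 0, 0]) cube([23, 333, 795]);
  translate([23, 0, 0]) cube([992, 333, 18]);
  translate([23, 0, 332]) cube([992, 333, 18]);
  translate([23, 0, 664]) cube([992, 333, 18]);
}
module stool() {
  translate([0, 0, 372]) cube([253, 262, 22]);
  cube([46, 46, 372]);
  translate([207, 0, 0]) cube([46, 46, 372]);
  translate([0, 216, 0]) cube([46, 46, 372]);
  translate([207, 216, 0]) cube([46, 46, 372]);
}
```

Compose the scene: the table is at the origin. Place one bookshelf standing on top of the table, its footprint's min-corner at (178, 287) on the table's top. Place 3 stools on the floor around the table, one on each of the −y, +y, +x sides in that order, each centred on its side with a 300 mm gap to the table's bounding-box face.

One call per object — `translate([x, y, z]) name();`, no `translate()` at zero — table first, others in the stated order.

table();
translate([178, 287, 748]) bookshelf();
translate([499, -562, 0]) stool();
translate([499, 1276, 0]) stool();
translate([1551, 357, 0]) stool();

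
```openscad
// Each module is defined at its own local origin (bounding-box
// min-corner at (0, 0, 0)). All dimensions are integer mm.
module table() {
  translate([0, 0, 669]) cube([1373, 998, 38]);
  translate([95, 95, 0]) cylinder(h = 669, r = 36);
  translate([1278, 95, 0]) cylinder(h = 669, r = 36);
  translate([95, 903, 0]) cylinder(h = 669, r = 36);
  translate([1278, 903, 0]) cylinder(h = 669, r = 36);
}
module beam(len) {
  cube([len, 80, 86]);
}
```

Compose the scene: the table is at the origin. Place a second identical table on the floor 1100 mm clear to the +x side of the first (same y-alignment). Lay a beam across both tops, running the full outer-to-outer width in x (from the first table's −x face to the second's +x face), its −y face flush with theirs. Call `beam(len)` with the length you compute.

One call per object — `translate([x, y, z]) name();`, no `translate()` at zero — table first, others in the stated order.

table();
translate([2473, 0, 0]) table();
translate([0, 0, 707]) beam(3846);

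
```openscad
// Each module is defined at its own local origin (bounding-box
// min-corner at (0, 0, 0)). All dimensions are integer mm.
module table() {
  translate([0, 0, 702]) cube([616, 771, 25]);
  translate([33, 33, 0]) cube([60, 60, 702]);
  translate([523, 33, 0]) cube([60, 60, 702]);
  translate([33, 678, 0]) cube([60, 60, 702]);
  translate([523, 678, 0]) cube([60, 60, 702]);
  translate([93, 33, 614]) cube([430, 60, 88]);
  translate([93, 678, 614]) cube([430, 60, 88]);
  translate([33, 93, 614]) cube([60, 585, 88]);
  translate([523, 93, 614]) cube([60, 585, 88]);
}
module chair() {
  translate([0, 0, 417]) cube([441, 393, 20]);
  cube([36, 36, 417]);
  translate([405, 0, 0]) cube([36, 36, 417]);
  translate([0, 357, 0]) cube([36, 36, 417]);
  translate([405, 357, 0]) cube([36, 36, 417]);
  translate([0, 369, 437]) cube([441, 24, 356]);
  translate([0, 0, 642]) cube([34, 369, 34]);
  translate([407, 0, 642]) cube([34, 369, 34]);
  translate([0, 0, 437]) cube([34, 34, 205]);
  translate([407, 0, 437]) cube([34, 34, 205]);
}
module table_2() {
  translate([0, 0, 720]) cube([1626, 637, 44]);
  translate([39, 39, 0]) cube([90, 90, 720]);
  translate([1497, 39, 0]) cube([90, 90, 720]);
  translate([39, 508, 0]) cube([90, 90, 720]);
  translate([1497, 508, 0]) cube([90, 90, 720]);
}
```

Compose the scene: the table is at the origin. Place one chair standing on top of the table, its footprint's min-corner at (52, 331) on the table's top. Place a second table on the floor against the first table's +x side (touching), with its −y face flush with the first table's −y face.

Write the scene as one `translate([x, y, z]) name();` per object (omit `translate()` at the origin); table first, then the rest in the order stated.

table();
translate([52, 331, 727]) chair();
translate([616, 0, 0]) table_2();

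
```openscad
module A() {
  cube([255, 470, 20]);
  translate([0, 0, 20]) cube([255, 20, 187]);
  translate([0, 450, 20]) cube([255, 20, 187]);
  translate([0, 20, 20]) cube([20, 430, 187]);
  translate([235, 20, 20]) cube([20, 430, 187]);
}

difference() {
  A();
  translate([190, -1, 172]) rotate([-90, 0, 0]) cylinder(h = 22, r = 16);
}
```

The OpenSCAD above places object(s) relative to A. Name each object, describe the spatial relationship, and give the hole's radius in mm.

A is an open box. The open box has a circular hole through its front wall. The hole's radius is 16 mm.

The subtracted cylinder has r = 16 mm.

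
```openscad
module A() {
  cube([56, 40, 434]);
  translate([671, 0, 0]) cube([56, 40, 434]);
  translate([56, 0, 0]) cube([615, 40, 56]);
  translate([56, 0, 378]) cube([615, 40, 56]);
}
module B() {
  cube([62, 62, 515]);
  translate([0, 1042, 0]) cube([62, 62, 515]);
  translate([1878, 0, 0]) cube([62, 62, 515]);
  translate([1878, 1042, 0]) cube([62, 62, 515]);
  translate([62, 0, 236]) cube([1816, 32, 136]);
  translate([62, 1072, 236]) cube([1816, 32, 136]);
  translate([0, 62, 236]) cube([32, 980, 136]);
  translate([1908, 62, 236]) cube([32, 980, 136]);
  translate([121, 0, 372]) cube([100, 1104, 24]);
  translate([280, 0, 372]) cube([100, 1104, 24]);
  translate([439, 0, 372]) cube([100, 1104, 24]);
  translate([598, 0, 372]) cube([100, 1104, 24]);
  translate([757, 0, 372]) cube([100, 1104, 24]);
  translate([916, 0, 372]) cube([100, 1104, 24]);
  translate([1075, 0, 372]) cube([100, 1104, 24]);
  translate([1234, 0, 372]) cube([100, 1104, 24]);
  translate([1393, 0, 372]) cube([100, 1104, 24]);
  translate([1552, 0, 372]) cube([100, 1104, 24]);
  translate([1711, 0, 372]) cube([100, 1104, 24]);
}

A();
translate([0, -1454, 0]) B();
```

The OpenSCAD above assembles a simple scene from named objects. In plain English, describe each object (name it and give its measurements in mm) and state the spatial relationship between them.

A is a rectangular picture frame lying in the x–z plane (depth along y). The opening is 615 mm wide (x) by 322 mm tall (z), surrounded by a border 56 mm wide on all four sides. The frame is 40 mm deep and is made of two full-height vertical stiles with two horizontal rails fitted between them.

B is a bed frame 1940 mm long (x) by 1104 mm wide (y). Four 62×62 mm corner posts, 515 mm tall, at the corners of the footprint. Four rails of 32 mm thickness and 136 mm height run between adjacent posts with their undersides at z = 236 mm, their outer faces flush with the outside of the frame (the two x-running rails run between the posts' inner faces; the two y-running rails run between the posts' inner faces). 11 slats, each 100 mm wide (x) and 24 mm thick, lie across the top of the two x-running rails, running the full 1104 mm width of the frame in y; the slats are evenly spaced along x between the inner faces of the end posts with equal gaps (rounded down to the nearest mm) at the −x end and between each pair — any rounding remainder accumulates at the +x end.

The bed frame is on the floor beside the picture frame on its −y side.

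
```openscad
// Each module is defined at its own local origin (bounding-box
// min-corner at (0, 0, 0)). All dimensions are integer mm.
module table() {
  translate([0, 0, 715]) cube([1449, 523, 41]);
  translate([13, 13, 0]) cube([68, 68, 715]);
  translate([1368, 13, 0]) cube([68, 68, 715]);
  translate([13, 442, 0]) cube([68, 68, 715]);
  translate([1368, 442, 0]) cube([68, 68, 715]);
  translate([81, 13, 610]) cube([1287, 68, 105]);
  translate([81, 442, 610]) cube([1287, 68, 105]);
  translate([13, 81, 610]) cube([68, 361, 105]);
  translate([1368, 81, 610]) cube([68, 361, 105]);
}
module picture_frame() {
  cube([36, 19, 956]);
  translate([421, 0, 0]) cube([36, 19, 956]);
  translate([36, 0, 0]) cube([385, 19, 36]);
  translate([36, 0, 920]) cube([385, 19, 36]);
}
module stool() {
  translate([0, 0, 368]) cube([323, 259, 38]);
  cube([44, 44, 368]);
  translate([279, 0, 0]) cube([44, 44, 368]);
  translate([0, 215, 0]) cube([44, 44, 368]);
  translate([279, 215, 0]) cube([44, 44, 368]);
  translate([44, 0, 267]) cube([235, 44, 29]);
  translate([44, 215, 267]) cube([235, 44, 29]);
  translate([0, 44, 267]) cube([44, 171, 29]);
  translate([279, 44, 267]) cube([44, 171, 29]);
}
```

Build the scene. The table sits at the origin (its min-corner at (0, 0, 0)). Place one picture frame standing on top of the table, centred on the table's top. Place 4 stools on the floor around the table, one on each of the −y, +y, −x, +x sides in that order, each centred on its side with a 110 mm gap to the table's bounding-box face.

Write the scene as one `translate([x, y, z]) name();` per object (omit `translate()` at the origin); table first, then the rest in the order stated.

table();
translate([496, 252, 756]) picture_frame();
translate([563, -369, 0]) stool();
translate([563, 633, 0]) stool();
translate([-433, 132, 0]) stool();
translate([1559, 132, 0]) stool();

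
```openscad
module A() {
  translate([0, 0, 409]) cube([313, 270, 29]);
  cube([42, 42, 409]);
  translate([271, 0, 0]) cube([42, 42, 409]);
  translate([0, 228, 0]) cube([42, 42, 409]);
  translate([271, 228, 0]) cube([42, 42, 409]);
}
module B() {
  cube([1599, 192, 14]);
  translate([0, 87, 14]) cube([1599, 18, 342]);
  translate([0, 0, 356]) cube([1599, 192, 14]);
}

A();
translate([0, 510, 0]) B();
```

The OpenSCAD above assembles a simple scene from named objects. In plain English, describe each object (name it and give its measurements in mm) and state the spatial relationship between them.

A is a four-legged stool. The seat is 313×270 mm, 29 mm thick, top at z = 438 mm. It stands on four square legs, each 42×42 mm in cross-section, from z = 0 to the seat underside, each flush with a corner of the seat.

B is an I-beam lying along x, 1599 mm long. Overall section height 370 mm. Two flanges 192 mm wide (y) and 14 mm thick, one on the floor and one at the top; a web 18 mm thick runs between them, centred on the flange width.

The I-beam is on the floor beside the stool on its +y side.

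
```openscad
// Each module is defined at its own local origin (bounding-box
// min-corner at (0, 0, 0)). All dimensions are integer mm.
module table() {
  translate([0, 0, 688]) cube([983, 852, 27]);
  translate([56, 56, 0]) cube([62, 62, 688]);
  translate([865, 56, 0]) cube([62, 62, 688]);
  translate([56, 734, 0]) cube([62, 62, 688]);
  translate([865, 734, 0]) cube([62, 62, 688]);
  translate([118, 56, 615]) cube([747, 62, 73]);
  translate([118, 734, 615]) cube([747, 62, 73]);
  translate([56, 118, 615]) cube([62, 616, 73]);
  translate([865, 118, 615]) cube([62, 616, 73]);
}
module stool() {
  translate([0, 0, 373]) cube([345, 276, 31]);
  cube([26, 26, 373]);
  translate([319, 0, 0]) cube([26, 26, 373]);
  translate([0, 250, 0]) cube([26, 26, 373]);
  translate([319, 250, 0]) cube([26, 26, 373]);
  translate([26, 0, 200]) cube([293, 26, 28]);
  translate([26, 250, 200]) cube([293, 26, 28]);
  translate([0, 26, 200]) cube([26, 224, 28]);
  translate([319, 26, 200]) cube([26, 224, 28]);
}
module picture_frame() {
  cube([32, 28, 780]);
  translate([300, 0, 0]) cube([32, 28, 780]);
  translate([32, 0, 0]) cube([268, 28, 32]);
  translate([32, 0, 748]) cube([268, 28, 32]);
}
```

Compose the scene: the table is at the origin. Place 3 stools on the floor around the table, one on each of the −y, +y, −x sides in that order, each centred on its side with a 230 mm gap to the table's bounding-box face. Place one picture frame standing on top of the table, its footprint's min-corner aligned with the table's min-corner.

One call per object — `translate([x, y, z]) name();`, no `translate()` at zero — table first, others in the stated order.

table();
translate([319, -506, 0]) stool();
translate([319, 1082, 0]) stool();
translate([-575, 288, 0]) stool();
translate([0, 0, 715]) picture_frame();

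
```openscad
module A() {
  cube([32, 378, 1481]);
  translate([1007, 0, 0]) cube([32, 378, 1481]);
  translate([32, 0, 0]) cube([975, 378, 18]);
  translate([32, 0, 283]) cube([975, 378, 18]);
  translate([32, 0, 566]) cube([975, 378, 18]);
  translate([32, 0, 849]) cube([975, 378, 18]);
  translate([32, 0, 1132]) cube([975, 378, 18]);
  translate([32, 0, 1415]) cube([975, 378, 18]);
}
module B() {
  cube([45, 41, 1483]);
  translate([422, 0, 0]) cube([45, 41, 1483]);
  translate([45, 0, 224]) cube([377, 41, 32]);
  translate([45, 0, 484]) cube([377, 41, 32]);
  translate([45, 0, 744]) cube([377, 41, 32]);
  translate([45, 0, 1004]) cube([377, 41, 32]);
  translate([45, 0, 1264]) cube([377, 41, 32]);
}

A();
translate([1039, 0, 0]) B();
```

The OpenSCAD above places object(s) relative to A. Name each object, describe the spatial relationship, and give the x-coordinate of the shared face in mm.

A is a bookshelf. B is a ladder. The ladder is against the bookshelf's +x side, with their −y faces flush. The x-coordinate of the shared face is 1039 mm.

The bookshelf's +x face and the ladder's −x face are both at x = 1039 mm.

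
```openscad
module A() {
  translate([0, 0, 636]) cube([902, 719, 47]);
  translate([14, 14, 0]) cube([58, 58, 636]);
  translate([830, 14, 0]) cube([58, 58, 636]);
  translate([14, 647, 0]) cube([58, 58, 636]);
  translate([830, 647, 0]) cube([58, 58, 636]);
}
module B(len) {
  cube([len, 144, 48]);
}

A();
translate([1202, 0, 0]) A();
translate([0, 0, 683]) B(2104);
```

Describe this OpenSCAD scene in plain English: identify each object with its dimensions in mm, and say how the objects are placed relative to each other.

A is a table: top 902 mm (x) × 719 mm (y), 47 mm thick, upper face at z = 683 mm, on four 58×58 mm square legs, each inset 14 mm from the nearest pair of top edges, running from z = 0 to the bottom of the top.

B is a rectangular beam 2104 mm long (x), 144 mm deep (y), 48 mm thick (z).

The beam spans the tops of two tables placed 300 mm apart, resting at z = 683 mm.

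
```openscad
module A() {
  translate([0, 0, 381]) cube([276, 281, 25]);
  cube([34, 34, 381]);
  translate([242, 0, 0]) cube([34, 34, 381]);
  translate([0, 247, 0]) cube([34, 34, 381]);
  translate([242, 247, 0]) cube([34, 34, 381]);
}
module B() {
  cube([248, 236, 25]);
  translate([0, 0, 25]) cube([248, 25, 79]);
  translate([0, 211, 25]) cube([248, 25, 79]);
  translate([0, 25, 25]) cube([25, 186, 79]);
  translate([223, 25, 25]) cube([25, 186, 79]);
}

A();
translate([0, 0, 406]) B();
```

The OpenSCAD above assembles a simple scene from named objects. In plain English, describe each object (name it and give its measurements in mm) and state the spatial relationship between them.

A is a simple wooden stool: a rectangular seat 276 mm (x) by 281 mm (y), 25 mm thick, top face at z = 406 mm, on four square legs, each 34×34 mm in cross-section. The legs rest on z = 0, each flush with a corner of the seat.

B is an open-topped rectangular box: outside dimensions 248×236×104 mm, with a uniform wall and base thickness of 25 mm. The base is a full 248×236 slab on the floor; four walls sit on top of the base. The front and back walls (the −y and +y sides) span the full width; the two side walls fit between them.

The open box is on top of the stool.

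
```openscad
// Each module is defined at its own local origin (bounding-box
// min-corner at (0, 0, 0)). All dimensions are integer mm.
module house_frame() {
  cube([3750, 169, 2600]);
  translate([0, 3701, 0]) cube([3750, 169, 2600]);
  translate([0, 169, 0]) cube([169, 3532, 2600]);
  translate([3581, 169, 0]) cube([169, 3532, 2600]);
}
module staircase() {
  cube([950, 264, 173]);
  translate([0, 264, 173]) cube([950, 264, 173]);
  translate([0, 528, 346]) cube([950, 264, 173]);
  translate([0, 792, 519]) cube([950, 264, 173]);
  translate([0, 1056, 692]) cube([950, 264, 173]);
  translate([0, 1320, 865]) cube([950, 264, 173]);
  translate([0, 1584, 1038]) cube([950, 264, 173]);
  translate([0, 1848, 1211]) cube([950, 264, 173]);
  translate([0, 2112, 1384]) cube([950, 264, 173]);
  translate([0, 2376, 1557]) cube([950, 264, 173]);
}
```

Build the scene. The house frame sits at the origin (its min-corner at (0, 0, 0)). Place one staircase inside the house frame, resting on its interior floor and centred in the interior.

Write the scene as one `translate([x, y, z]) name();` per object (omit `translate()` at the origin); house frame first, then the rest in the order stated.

house_frame();
translate([1400, 615, 0]) staircase();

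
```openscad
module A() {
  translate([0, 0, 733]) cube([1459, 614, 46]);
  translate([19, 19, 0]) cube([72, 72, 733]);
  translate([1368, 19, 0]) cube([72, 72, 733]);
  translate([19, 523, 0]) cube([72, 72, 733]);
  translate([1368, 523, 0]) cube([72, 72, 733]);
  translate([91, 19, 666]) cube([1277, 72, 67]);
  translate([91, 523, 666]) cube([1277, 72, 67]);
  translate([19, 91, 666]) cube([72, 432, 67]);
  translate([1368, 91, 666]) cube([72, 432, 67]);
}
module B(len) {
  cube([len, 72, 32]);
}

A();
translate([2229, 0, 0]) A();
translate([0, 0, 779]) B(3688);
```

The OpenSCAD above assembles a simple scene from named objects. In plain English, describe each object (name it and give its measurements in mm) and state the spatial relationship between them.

A is a table: top 1459 mm (x) × 614 mm (y), 46 mm thick, upper face at z = 779 mm, on four 72×72 mm square legs, each inset 19 mm from the nearest pair of top edges, running from z = 0 to the bottom of the top. Four apron rails, 72 mm thick and 67 mm tall, run between adjacent legs with their top edges flush with the underside of the top and their outer faces flush with the legs' outer faces.

B is a rectangular beam 3688 mm long (x), 72 mm deep (y), 32 mm thick (z).

The beam spans the tops of two tables placed 770 mm apart, resting at z = 779 mm.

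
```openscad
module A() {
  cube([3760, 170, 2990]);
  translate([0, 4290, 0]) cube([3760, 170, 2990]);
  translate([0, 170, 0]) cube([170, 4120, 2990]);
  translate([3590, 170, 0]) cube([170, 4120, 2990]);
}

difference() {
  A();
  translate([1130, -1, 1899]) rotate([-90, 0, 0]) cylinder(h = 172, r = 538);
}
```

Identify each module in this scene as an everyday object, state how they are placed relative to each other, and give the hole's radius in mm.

The subtracted cylinder has r = 538 mm.

A is a house frame. The house frame has a circular hole through its front wall. The hole's radius is 538 mm.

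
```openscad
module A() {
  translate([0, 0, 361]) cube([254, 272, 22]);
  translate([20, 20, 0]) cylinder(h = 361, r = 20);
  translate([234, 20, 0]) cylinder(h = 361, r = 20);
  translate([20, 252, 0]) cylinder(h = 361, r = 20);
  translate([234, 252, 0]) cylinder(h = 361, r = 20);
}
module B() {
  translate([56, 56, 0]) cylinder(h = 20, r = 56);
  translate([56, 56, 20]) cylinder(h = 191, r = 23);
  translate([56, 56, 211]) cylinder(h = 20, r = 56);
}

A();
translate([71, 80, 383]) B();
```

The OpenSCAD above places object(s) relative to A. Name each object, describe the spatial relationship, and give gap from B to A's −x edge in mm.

The spool's min-x is at 71; the stool's min-x is 0; gap = 71 mm.

A is a stool. B is a spool. The spool is on top of the stool, centred. The gap from the spool to the stool's −x edge is 71 mm.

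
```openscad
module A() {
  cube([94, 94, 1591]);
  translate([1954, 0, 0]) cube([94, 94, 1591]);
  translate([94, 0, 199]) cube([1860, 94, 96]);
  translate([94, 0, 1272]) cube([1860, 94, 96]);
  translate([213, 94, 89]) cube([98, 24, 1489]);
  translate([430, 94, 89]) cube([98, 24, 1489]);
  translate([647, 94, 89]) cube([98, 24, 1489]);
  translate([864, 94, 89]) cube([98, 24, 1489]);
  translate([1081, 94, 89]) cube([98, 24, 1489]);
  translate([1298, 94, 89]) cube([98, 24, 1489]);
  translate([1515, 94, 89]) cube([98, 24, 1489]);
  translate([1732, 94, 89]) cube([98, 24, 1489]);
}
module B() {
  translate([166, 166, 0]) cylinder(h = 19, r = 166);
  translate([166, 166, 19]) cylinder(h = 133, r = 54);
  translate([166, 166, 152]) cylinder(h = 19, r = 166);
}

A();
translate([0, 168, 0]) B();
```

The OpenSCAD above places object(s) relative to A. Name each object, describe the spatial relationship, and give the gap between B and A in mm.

The spool's nearest face is 50 mm from the fence section's +y face.

A is a fence section. B is a spool. The spool is on the floor beside the fence section on its +y side. The gap between the spool and the fence section is 50 mm.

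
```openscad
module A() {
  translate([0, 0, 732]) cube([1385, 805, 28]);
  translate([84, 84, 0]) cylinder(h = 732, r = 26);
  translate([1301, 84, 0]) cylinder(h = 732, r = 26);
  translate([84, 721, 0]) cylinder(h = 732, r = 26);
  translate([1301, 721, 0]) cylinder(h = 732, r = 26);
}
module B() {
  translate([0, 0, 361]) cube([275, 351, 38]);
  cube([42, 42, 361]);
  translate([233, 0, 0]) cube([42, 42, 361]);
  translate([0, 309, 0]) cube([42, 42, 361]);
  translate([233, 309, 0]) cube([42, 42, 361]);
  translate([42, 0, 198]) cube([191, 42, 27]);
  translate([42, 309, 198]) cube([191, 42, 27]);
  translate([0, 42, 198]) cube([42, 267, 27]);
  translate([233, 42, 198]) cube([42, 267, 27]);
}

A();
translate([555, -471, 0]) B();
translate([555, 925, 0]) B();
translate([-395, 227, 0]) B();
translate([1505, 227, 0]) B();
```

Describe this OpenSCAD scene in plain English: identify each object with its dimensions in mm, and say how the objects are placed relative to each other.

A is a table: top 1385 mm (x) × 805 mm (y), 28 mm thick, upper face at z = 760 mm, on four round legs of 52 mm diameter, each leg's bounding box inset 58 mm from the nearest pair of top edges, running from z = 0 to the bottom of the top.

B is a simple wooden stool: a rectangular seat 275 mm (x) by 351 mm (y), 38 mm thick, top face at z = 399 mm, on four square legs, each 42×42 mm in cross-section. The legs rest on z = 0, each flush with a corner of the seat. Four stretchers, 42 mm wide and 27 mm tall, connect adjacent legs with their undersides at z = 198 mm, each running between the inner faces of the legs it joins and aligned with the legs' outer faces on the other axis.

Four stools sit around the table at the −y, +y, −x, +x sides.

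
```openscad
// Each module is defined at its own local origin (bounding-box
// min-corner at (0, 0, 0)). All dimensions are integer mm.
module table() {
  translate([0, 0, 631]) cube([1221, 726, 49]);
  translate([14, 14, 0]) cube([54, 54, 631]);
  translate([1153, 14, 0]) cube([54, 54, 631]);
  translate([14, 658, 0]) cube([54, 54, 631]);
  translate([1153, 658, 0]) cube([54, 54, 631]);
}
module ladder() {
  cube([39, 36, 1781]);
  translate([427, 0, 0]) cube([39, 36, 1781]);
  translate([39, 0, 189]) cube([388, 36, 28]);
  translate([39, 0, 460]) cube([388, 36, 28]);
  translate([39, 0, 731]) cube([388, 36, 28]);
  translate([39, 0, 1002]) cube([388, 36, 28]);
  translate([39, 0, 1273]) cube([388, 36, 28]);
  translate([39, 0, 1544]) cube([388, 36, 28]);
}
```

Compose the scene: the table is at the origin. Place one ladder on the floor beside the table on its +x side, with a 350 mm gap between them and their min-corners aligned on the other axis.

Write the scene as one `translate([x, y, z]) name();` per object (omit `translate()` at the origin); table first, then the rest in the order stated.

table();
translate([1571, 0, 0]) ladder();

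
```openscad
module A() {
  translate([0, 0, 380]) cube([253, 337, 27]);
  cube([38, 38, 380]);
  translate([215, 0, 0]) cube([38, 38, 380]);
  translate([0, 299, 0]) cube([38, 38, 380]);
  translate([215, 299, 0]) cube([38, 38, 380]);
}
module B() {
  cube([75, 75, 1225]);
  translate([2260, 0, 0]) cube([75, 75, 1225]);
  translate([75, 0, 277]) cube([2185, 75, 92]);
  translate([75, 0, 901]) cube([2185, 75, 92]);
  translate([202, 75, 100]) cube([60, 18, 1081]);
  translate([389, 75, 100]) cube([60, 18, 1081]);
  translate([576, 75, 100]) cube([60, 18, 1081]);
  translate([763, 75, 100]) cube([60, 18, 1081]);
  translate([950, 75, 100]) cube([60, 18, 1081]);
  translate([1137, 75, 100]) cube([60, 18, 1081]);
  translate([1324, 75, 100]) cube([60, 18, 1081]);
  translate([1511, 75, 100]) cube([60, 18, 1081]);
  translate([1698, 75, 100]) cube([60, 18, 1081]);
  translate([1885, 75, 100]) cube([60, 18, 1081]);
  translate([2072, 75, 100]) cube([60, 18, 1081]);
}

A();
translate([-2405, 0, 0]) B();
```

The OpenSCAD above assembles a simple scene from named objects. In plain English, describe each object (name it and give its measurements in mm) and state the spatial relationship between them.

A is a four-legged stool. The seat is 253×337 mm, 27 mm thick, top at z = 407 mm. It stands on four square legs, each 38×38 mm in cross-section, from z = 0 to the seat underside, each flush with a corner of the seat.

B is a fence section. Two 75×75 mm posts, 1225 mm tall, stand on the floor with a clear span of 2185 mm between their inner faces. Two horizontal rails of 75×92 mm section span the gap between the posts with their undersides at z = 277 mm and z = 901 mm, flush with the posts' −y face. 11 pickets, each 60 mm wide, 18 mm thick and 1081 mm tall, are fixed to the +y face of the rails with their bottoms at z = 100 mm, evenly spaced across the span with equal gaps (rounded down to the nearest mm) at the −x end and between each pair — any rounding remainder accumulates at the +x end.

The fence section is on the floor beside the stool on its −x side.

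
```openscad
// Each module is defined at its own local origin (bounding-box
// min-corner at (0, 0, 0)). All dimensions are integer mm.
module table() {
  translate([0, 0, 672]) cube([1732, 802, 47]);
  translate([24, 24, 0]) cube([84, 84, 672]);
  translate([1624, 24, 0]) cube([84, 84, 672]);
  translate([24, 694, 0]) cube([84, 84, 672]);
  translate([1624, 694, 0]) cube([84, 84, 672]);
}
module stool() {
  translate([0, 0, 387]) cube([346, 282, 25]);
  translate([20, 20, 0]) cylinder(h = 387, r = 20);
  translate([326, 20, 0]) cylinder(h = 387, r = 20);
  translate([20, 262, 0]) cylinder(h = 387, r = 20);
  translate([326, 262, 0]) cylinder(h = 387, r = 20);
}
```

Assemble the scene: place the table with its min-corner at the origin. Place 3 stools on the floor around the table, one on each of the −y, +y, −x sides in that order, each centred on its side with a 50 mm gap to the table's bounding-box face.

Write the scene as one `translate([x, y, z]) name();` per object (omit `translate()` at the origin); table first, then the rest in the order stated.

table();
translate([693, -332, 0]) stool();
translate([693, 852, 0]) stool();
translate([-396, 260, 0]) stool();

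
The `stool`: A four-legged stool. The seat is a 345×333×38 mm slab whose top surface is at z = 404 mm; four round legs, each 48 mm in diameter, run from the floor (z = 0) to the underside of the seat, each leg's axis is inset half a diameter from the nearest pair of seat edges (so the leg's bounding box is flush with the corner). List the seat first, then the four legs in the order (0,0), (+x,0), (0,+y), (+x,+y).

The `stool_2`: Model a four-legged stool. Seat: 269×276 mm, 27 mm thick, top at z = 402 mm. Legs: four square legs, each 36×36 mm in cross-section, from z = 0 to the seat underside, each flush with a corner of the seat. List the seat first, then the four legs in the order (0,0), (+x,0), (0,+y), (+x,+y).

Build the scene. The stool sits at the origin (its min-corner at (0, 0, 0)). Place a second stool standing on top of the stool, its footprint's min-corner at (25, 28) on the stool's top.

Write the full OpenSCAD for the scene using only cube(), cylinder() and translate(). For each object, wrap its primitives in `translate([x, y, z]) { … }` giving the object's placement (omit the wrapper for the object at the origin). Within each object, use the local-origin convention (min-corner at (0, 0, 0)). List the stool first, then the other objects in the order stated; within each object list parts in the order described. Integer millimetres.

translate([0, 0, 366]) cube([345, 333, 38]);
translate([24, 24, 0]) cylinder(h = 366, r = 24);
translate([321, 24, 0]) cylinder(h = 366, r = 24);
translate([24, 309, 0]) cylinder(h = 366, r = 24);
translate([321, 309, 0]) cylinder(h = 366, r = 24);
translate([25, 28, 404]) {
  translate([0, 0, 375]) cube([269, 276, 27]);
  cube([36, 36, 375]);
  translate([233, 0, 0]) cube([36, 36, 375]);
  translate([0, 240, 0]) cube([36, 36, 375]);
  translate([233, 240, 0]) cube([36, 36, 375]);
}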